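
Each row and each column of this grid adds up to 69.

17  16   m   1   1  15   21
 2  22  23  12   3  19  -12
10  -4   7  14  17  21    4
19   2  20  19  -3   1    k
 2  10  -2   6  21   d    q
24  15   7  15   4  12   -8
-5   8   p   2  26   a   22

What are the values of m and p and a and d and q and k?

m = -2, p = 16, a = 0, d = 1, q = 31, k = 11

The known cells in row 1 total 71, leaving 69 − 71 = -2 for the blank.
The known cells in column 3 total 53, leaving 69 − 53 = 16 for the blank.
The known cells in row 7 total 69, leaving 69 − 69 = 0 for the blank.
The known cells in column 6 total 68, leaving 69 − 68 = 1 for the blank.
The known cells in row 5 total 38, leaving 69 − 38 = 31 for the blank.
The known cells in row 4 total 58, leaving 69 − 58 = 11 for the blank.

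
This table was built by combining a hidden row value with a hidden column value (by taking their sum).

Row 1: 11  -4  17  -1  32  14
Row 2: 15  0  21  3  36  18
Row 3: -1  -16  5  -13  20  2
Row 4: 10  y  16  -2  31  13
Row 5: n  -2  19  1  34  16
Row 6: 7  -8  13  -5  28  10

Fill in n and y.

n = 13, y = -5

The difference between any two rows is the same in every column — this is an addition table with the headers hidden.
Row 5 minus row 1 is 1 − (-1) = 2, so its entry in column 1 is 11 + 2 = 13.
Row 4 minus row 1 is -2 − (-1) = -1, so its entry in column 2 is -4 + (-1) = -5.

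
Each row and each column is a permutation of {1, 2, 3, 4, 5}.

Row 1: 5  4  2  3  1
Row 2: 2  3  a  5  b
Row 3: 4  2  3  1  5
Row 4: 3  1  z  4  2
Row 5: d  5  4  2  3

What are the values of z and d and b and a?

At (row 5, col 1): row 5 already has {2, 3, 4, 5}, so the value is 1.
Cell (4,3): row 4 already has {1, 2, 3, 4} → 5.
At (row 2, col 3): column 3 already has {2, 3, 4, 5}, so the value is 1.
At (row 2, col 5): row 2 already has {1, 2, 3, 5}, so the value is 4.

z = 5, d = 1, b = 4, a = 1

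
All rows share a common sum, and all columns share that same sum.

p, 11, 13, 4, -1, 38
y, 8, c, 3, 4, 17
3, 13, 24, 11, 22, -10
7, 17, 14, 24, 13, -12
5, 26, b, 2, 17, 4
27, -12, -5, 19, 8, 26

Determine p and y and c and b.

Rows 3 and 4 both sum to 63, so that's the common total.
Row 5 has 5 + 26 + 2 + 17 + 4 = 54; the blank must be 63 − 54 = 9.
Column 3 has 13 + 24 + 14 + 9 − 5 = 55; the blank must be 63 − 55 = 8.
Row 2 has 8 + 8 + 3 + 4 + 17 = 40; the blank must be 63 − 40 = 23.
Row 1 has 11 + 13 + 4 − 1 + 38 = 65; the blank must be 63 − 65 = -2.

p = -2, y = 23, c = 8, b = 9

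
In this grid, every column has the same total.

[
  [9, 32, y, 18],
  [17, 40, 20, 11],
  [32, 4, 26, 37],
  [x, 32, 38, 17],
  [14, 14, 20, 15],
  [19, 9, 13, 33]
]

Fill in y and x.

y = 14, x = 40

Columns 2 and 4 both add up to 131, so every column sums to 131.
Column 3: 20 + 26 + 38 + 20 + 13 = 117, so the missing entry is 131 − 117 = 14.
Column 1: 9 + 17 + 32 + 14 + 19 = 91, so the missing entry is 131 − 91 = 40.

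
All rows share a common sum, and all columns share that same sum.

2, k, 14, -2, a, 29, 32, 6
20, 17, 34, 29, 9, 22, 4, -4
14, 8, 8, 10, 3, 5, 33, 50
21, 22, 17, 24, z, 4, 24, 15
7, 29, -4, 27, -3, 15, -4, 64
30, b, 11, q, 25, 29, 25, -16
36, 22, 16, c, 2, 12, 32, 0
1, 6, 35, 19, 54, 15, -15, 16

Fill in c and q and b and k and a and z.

Rows 2 and 3 both sum to 131, so that's the common total.
The known cells in row 4 total 127, leaving 131 − 127 = 4 for the blank.
The known cells in column 5 total 94, leaving 131 − 94 = 37 for the blank.
The known cells in row 1 total 118, leaving 131 − 118 = 13 for the blank.
The known cells in column 2 total 117, leaving 131 − 117 = 14 for the blank.
The known cells in row 6 total 118, leaving 131 − 118 = 13 for the blank.
The known cells in row 7 total 120, leaving 131 − 120 = 11 for the blank.

c = 11, q = 13, b = 14, k = 13, a = 37, z = 4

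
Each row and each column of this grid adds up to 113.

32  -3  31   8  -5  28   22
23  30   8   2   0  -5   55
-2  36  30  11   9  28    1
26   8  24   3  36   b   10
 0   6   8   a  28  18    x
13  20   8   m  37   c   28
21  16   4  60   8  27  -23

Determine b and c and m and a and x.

The known cells in column 7 total 93, leaving 113 − 93 = 20 for the blank.
The known cells in row 5 total 80, leaving 113 − 80 = 33 for the blank.
The known cells in column 4 total 117, leaving 113 − 117 = -4 for the blank.
The known cells in row 6 total 102, leaving 113 − 102 = 11 for the blank.
The known cells in row 4 total 107, leaving 113 − 107 = 6 for the blank.

b = 6, c = 11, m = -4, a = 33, x = 20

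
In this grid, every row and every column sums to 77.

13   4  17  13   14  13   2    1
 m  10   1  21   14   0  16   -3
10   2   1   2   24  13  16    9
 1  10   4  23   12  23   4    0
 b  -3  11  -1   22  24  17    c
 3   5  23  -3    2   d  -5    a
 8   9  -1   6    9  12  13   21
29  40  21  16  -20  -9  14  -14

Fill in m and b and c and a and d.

The known cells in column 6 total 76, leaving 77 − 76 = 1 for the blank.
The known cells in row 6 total 26, leaving 77 − 26 = 51 for the blank.
The known cells in row 2 total 59, leaving 77 − 59 = 18 for the blank.
The known cells in column 1 total 82, leaving 77 − 82 = -5 for the blank.
The known cells in row 5 total 65, leaving 77 − 65 = 12 for the blank.

m = 18, b = -5, c = 12, a = 51, d = 1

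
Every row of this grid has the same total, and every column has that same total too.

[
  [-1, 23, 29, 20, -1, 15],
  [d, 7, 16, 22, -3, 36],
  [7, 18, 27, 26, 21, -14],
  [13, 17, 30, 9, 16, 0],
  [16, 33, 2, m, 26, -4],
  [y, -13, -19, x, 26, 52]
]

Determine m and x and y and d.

m = 12, x = -4, y = 43, d = 7

Rows 1 and 3 both sum to 85, so that's the common total.
Row 2 has 7 + 16 + 22 − 3 + 36 = 78; the blank must be 85 − 78 = 7.
Column 1 has -1 + 7 + 7 + 13 + 16 = 42; the blank must be 85 − 42 = 43.
Row 6 has 43 − 13 − 19 + 26 + 52 = 89; the blank must be 85 − 89 = -4.
Row 5 has 16 + 33 + 2 + 26 − 4 = 73; the blank must be 85 − 73 = 12.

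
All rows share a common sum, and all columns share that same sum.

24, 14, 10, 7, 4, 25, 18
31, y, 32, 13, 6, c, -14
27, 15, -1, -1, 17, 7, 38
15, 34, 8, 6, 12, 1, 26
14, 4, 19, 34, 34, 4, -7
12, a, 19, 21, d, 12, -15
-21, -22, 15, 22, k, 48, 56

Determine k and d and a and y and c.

k = 4, d = 25, a = 28, y = 29, c = 5

Rows 1 and 3 both sum to 102, so that's the common total.
Column 6: 25 + 7 + 1 + 4 + 12 + 48 = 97, so its missing entry is 102 − 97 = 5.
Row 2: 31 + 32 + 13 + 6 + 5 − 14 = 73, so its missing entry is 102 − 73 = 29.
Column 2: 14 + 29 + 15 + 34 + 4 − 22 = 74, so its missing entry is 102 − 74 = 28.
Row 6: 12 + 28 + 19 + 21 + 12 − 15 = 77, so its missing entry is 102 − 77 = 25.
Row 7: -21 − 22 + 15 + 22 + 48 + 56 = 98, so its missing entry is 102 − 98 = 4.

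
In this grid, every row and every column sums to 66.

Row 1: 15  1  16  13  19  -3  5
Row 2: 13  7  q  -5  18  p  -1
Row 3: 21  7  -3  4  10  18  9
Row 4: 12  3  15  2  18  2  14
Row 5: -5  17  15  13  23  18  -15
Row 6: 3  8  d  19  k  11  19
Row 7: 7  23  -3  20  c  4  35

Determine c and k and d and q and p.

c = -20, k = -2, d = 8, q = 18, p = 16

The known cells in column 6 total 50, leaving 66 − 50 = 16 for the blank.
The known cells in row 2 total 48, leaving 66 − 48 = 18 for the blank.
The known cells in row 7 total 86, leaving 66 − 86 = -20 for the blank.
The known cells in column 5 total 68, leaving 66 − 68 = -2 for the blank.
The known cells in row 6 total 58, leaving 66 − 58 = 8 for the blank.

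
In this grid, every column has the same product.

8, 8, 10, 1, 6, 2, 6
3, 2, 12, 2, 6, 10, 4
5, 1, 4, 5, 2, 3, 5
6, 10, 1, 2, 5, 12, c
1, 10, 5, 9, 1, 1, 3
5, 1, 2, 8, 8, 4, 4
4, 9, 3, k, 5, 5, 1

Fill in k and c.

k = 10, c = 10

Columns 2 and 5 each multiply to 14400, so every column has product 14400.
Column 4: 1×2×5×2×9×8 = 1440, so the missing entry is 14400 ÷ 1440 = 10.
Column 7: 6×4×5×3×4×1 = 1440, so the missing entry is 14400 ÷ 1440 = 10.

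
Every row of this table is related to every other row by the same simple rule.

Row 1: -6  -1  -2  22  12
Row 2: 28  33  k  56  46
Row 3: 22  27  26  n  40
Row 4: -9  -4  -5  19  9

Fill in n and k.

n = 50, k = 32

The difference between any two rows is the same in every column — this is an addition table with the headers hidden.
Row 3 minus row 1 is 40 − 12 = 28, so its entry in column 4 is 22 + 28 = 50.
Row 2 minus row 1 is 46 − 12 = 34, so its entry in column 3 is -2 + 34 = 32.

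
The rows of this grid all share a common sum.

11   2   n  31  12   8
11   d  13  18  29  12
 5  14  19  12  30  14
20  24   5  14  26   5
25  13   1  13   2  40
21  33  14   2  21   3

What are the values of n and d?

Rows 5 and 6 both add up to 94, so every row sums to 94.
Row 1: 11 + 2 + 31 + 12 + 8 = 64, so the missing entry is 94 − 64 = 30.
Row 2: 11 + 13 + 18 + 29 + 12 = 83, so the missing entry is 94 − 83 = 11.

n = 30, d = 11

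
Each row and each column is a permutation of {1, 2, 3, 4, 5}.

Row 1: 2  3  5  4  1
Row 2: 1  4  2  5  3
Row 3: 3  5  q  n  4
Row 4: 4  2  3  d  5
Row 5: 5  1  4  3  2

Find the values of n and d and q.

n = 2, d = 1, q = 1

For row 4, column 4: row 4 already has {2, 3, 4, 5}; that leaves 1.
For row 3, column 4: column 4 already has {1, 3, 4, 5}; that leaves 2.
Cell (3,3): row 3 already has {2, 3, 4, 5} → 1.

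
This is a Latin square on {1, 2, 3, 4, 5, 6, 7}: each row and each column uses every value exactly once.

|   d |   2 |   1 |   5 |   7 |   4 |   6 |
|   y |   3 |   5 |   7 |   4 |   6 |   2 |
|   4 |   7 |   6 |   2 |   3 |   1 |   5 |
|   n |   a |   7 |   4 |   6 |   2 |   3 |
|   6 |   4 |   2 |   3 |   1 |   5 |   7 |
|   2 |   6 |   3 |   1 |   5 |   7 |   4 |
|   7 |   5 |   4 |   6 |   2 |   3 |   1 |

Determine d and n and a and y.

d = 3, n = 5, a = 1, y = 1

For row 4, column 2: column 2 already has {2, 3, 4, 5, 6, 7}; that leaves 1.
At (row 2, col 1): row 2 already has {2, 3, 4, 5, 6, 7}, so the value is 1.
At (row 4, col 1): row 4 already has {1, 2, 3, 4, 6, 7}, so the value is 5.
For row 1, column 1: row 1 already has {1, 2, 4, 5, 6, 7}; that leaves 3.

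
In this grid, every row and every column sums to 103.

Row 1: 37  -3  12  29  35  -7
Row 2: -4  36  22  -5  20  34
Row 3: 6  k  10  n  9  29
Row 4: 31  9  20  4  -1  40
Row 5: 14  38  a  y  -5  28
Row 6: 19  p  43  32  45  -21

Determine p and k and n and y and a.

Row 6 has 19 + 43 + 32 + 45 − 21 = 118; the blank must be 103 − 118 = -15.
Column 2 has -3 + 36 + 9 + 38 − 15 = 65; the blank must be 103 − 65 = 38.
Column 3 has 12 + 22 + 10 + 20 + 43 = 107; the blank must be 103 − 107 = -4.
Row 5 has 14 + 38 − 4 − 5 + 28 = 71; the blank must be 103 − 71 = 32.
Row 3 has 6 + 38 + 10 + 9 + 29 = 92; the blank must be 103 − 92 = 11.

p = -15, k = 38, n = 11, y = 32, a = -4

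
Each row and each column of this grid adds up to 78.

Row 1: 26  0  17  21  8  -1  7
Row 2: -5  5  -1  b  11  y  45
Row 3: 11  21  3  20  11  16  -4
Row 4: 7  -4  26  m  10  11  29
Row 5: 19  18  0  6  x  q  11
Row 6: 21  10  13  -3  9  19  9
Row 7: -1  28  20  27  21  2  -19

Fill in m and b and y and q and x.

Column 5: 8 + 11 + 11 + 10 + 9 + 21 = 70, so its missing entry is 78 − 70 = 8.
Row 5: 19 + 18 + 0 + 6 + 8 + 11 = 62, so its missing entry is 78 − 62 = 16.
Column 6: -1 + 16 + 11 + 16 + 19 + 2 = 63, so its missing entry is 78 − 63 = 15.
Row 4: 7 − 4 + 26 + 10 + 11 + 29 = 79, so its missing entry is 78 − 79 = -1.
Row 2: -5 + 5 − 1 + 11 + 15 + 45 = 70, so its missing entry is 78 − 70 = 8.

m = -1, b = 8, y = 15, q = 16, x = 8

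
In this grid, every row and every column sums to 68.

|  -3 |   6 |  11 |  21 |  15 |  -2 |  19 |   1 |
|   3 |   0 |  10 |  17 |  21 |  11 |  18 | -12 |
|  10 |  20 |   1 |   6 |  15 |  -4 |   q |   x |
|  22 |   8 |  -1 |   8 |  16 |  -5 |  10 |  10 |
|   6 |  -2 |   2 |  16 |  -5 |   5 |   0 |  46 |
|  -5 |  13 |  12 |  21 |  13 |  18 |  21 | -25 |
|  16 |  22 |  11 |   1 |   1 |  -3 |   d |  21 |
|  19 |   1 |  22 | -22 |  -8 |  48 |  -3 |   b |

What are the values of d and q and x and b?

Row 7: 16 + 22 + 11 + 1 + 1 − 3 + 21 = 69, so its missing entry is 68 − 69 = -1.
Column 7: 19 + 18 + 10 + 0 + 21 − 1 − 3 = 64, so its missing entry is 68 − 64 = 4.
Row 8: 19 + 1 + 22 − 22 − 8 + 48 − 3 = 57, so its missing entry is 68 − 57 = 11.
Row 3: 10 + 20 + 1 + 6 + 15 − 4 + 4 = 52, so its missing entry is 68 − 52 = 16.

d = -1, q = 4, x = 16, b = 11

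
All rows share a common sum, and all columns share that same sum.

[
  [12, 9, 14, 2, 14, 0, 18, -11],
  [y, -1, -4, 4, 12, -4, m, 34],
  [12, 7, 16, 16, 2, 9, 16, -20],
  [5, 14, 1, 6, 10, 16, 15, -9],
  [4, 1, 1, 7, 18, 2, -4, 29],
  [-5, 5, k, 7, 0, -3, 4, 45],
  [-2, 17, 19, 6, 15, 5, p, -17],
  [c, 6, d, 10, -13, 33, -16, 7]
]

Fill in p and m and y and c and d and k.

Rows 1 and 3 both sum to 58, so that's the common total.
The known cells in row 7 total 43, leaving 58 − 43 = 15 for the blank.
The known cells in column 7 total 48, leaving 58 − 48 = 10 for the blank.
The known cells in row 2 total 51, leaving 58 − 51 = 7 for the blank.
The known cells in column 1 total 33, leaving 58 − 33 = 25 for the blank.
The known cells in row 8 total 52, leaving 58 − 52 = 6 for the blank.
The known cells in row 6 total 53, leaving 58 − 53 = 5 for the blank.

p = 15, m = 10, y = 7, c = 25, d = 6, k = 5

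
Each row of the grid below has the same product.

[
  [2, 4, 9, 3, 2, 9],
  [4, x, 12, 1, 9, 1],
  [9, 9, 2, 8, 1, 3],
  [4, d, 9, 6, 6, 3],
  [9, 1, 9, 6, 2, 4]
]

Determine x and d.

Rows 1 and 5 each multiply to 3888, so every row has product 3888.
Row 2: 4×12×1×9×1 = 432, so the missing entry is 3888 ÷ 432 = 9.
Row 4: 4×9×6×6×3 = 3888, so the missing entry is 3888 ÷ 3888 = 1.

x = 9, d = 1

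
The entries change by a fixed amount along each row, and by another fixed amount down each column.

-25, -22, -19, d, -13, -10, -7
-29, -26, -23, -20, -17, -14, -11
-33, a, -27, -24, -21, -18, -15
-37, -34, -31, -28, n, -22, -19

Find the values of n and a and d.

Along each row the entries change by 3 per step; down each column they change by -4.
Row 4: from -37 at column 1, stepping by 3 to column 5 gives -25.
Row 3: from -33 at column 1, stepping by 3 to column 2 gives -30.
Row 1: from -25 at column 1, stepping by 3 to column 4 gives -16.

n = -25, a = -30, d = -16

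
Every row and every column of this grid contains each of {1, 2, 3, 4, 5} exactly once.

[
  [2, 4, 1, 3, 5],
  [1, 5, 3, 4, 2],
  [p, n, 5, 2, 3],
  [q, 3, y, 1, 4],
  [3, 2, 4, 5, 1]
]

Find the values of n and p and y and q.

At (row 4, col 3): column 3 already has {1, 3, 4, 5}, so the value is 2.
Cell (3,2): column 2 already has {2, 3, 4, 5} → 1.
Cell (3,1): row 3 already has {1, 2, 3, 5} → 4.
At (row 4, col 1): row 4 already has {1, 2, 3, 4}, so the value is 5.

n = 1, p = 4, y = 2, q = 5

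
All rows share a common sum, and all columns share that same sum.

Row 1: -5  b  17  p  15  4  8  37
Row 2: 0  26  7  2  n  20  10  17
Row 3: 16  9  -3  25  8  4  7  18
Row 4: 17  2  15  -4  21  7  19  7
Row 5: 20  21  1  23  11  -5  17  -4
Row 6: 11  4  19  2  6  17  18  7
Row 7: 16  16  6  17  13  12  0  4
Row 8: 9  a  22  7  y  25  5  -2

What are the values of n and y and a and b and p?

Rows 3 and 4 both sum to 84, so that's the common total.
Column 4: 2 + 25 − 4 + 23 + 2 + 17 + 7 = 72, so its missing entry is 84 − 72 = 12.
Row 1: -5 + 17 + 12 + 15 + 4 + 8 + 37 = 88, so its missing entry is 84 − 88 = -4.
Column 2: -4 + 26 + 9 + 2 + 21 + 4 + 16 = 74, so its missing entry is 84 − 74 = 10.
Row 8: 9 + 10 + 22 + 7 + 25 + 5 − 2 = 76, so its missing entry is 84 − 76 = 8.
Row 2: 0 + 26 + 7 + 2 + 20 + 10 + 17 = 82, so its missing entry is 84 − 82 = 2.

n = 2, y = 8, a = 10, b = -4, p = 12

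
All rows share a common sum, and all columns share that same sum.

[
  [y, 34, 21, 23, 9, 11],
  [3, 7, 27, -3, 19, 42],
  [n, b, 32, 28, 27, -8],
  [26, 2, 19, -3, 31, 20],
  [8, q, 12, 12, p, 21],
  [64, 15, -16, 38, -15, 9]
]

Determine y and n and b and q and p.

y = -3, n = -3, b = 19, q = 18, p = 24

Rows 2 and 4 both sum to 95, so that's the common total.
Column 5 has 9 + 19 + 27 + 31 − 15 = 71; the blank must be 95 − 71 = 24.
Row 1 has 34 + 21 + 23 + 9 + 11 = 98; the blank must be 95 − 98 = -3.
Column 1 has -3 + 3 + 26 + 8 + 64 = 98; the blank must be 95 − 98 = -3.
Row 3 has -3 + 32 + 28 + 27 − 8 = 76; the blank must be 95 − 76 = 19.
Row 5 has 8 + 12 + 12 + 24 + 21 = 77; the blank must be 95 − 77 = 18.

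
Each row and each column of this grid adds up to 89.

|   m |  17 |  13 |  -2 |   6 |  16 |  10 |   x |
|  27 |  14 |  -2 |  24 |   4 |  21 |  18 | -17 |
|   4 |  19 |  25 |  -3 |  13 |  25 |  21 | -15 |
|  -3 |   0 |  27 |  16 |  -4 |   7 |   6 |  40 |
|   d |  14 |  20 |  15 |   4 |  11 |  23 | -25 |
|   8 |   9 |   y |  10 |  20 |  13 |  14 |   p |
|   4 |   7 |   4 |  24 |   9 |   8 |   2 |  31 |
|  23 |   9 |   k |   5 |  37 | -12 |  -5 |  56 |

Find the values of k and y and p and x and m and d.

Row 5: 14 + 20 + 15 + 4 + 11 + 23 − 25 = 62, so its missing entry is 89 − 62 = 27.
Column 1: 27 + 4 − 3 + 27 + 8 + 4 + 23 = 90, so its missing entry is 89 − 90 = -1.
Row 1: -1 + 17 + 13 − 2 + 6 + 16 + 10 = 59, so its missing entry is 89 − 59 = 30.
Column 8: 30 − 17 − 15 + 40 − 25 + 31 + 56 = 100, so its missing entry is 89 − 100 = -11.
Row 8: 23 + 9 + 5 + 37 − 12 − 5 + 56 = 113, so its missing entry is 89 − 113 = -24.
Row 6: 8 + 9 + 10 + 20 + 13 + 14 − 11 = 63, so its missing entry is 89 − 63 = 26.

k = -24, y = 26, p = -11, x = 30, m = -1, d = 27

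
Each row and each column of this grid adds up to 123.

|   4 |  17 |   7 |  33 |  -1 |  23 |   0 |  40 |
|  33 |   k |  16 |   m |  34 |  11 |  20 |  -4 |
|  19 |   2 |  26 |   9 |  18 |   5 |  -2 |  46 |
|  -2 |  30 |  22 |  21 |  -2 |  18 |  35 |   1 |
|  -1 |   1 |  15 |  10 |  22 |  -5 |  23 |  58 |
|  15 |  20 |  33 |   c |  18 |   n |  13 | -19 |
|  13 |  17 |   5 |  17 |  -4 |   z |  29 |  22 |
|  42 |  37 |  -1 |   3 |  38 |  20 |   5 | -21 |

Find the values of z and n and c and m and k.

z = 24, n = 27, c = 16, m = 14, k = -1

Row 7 has 13 + 17 + 5 + 17 − 4 + 29 + 22 = 99; the blank must be 123 − 99 = 24.
Column 6 has 23 + 11 + 5 + 18 − 5 + 24 + 20 = 96; the blank must be 123 − 96 = 27.
Column 2 has 17 + 2 + 30 + 1 + 20 + 17 + 37 = 124; the blank must be 123 − 124 = -1.
Row 6 has 15 + 20 + 33 + 18 + 27 + 13 − 19 = 107; the blank must be 123 − 107 = 16.
Row 2 has 33 − 1 + 16 + 34 + 11 + 20 − 4 = 109; the blank must be 123 − 109 = 14.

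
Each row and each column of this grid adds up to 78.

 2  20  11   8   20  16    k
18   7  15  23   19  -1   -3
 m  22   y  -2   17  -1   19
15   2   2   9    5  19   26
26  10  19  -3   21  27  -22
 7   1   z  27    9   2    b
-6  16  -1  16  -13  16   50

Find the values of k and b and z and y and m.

Column 1: 2 + 18 + 15 + 26 + 7 − 6 = 62, so its missing entry is 78 − 62 = 16.
Row 1: 2 + 20 + 11 + 8 + 20 + 16 = 77, so its missing entry is 78 − 77 = 1.
Column 7: 1 − 3 + 19 + 26 − 22 + 50 = 71, so its missing entry is 78 − 71 = 7.
Row 3: 16 + 22 − 2 + 17 − 1 + 19 = 71, so its missing entry is 78 − 71 = 7.
Row 6: 7 + 1 + 27 + 9 + 2 + 7 = 53, so its missing entry is 78 − 53 = 25.

k = 1, b = 7, z = 25, y = 7, m = 16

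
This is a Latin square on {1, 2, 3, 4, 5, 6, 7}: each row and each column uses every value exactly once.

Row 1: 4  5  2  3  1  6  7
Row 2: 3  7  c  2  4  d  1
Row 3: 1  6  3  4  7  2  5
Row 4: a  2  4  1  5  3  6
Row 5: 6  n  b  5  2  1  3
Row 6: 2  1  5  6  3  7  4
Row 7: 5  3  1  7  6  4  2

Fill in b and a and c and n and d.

At (row 2, col 6): column 6 already has {1, 2, 3, 4, 6, 7}, so the value is 5.
At (row 2, col 3): row 2 already has {1, 2, 3, 4, 5, 7}, so the value is 6.
Cell (5,3): column 3 already has {1, 2, 3, 4, 5, 6} → 7.
At (row 4, col 1): row 4 already has {1, 2, 3, 4, 5, 6}, so the value is 7.
At (row 5, col 2): row 5 already has {1, 2, 3, 5, 6, 7}, so the value is 4.

b = 7, a = 7, c = 6, n = 4, d = 5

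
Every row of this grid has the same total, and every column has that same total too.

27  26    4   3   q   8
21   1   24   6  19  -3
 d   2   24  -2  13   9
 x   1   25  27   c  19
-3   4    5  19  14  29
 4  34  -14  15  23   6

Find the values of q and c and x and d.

Rows 2 and 5 both sum to 68, so that's the common total.
Row 3: 2 + 24 − 2 + 13 + 9 = 46, so its missing entry is 68 − 46 = 22.
Row 1: 27 + 26 + 4 + 3 + 8 = 68, so its missing entry is 68 − 68 = 0.
Column 5: 0 + 19 + 13 + 14 + 23 = 69, so its missing entry is 68 − 69 = -1.
Row 4: 1 + 25 + 27 − 1 + 19 = 71, so its missing entry is 68 − 71 = -3.

q = 0, c = -1, x = -3, d = 22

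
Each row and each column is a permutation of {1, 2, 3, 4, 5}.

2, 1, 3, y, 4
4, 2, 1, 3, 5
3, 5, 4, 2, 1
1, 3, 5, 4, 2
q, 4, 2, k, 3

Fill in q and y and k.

At (row 5, col 1): column 1 already has {1, 2, 3, 4}, so the value is 5.
At (row 1, col 4): row 1 already has {1, 2, 3, 4}, so the value is 5.
For row 5, column 4: row 5 already has {2, 3, 4, 5}; that leaves 1.

q = 5, y = 5, k = 1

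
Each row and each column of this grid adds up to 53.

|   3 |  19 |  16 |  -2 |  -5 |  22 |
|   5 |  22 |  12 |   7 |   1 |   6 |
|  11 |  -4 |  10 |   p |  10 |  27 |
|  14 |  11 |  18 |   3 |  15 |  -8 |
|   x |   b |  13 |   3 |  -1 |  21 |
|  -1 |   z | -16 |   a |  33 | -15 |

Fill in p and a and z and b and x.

p = -1, a = 43, z = 9, b = -4, x = 21

The known cells in column 1 total 32, leaving 53 − 32 = 21 for the blank.
The known cells in row 3 total 54, leaving 53 − 54 = -1 for the blank.
The known cells in column 4 total 10, leaving 53 − 10 = 43 for the blank.
The known cells in row 6 total 44, leaving 53 − 44 = 9 for the blank.
The known cells in row 5 total 57, leaving 53 − 57 = -4 for the blank.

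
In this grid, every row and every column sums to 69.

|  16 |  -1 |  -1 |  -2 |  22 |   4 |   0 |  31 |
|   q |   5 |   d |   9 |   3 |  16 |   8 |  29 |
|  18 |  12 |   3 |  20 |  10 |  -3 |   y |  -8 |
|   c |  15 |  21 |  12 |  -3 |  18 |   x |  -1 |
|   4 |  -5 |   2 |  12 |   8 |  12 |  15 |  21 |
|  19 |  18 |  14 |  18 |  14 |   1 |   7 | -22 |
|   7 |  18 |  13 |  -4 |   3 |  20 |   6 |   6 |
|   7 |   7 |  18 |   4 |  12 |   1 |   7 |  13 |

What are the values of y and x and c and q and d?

The known cells in column 3 total 70, leaving 69 − 70 = -1 for the blank.
The known cells in row 3 total 52, leaving 69 − 52 = 17 for the blank.
The known cells in column 7 total 60, leaving 69 − 60 = 9 for the blank.
The known cells in row 4 total 71, leaving 69 − 71 = -2 for the blank.
The known cells in row 2 total 69, leaving 69 − 69 = 0 for the blank.

y = 17, x = 9, c = -2, q = 0, d = -1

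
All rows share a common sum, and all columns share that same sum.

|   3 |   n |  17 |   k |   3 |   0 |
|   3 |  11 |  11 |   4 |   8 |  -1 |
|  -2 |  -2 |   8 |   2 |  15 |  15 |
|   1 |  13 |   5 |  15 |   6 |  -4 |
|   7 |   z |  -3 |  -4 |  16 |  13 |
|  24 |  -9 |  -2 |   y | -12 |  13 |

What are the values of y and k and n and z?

y = 22, k = -3, n = 16, z = 7

Rows 2 and 3 both sum to 36, so that's the common total.
Row 6 has 24 − 9 − 2 − 12 + 13 = 14; the blank must be 36 − 14 = 22.
Column 4 has 4 + 2 + 15 − 4 + 22 = 39; the blank must be 36 − 39 = -3.
Row 5 has 7 − 3 − 4 + 16 + 13 = 29; the blank must be 36 − 29 = 7.
Row 1 has 3 + 17 − 3 + 3 + 0 = 20; the blank must be 36 − 20 = 16.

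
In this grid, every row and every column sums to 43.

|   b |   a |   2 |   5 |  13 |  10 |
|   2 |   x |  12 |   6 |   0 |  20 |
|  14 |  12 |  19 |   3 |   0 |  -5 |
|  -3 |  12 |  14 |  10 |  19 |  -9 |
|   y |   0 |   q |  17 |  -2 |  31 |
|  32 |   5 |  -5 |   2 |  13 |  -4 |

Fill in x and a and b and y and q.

The known cells in row 2 total 40, leaving 43 − 40 = 3 for the blank.
The known cells in column 2 total 32, leaving 43 − 32 = 11 for the blank.
The known cells in row 1 total 41, leaving 43 − 41 = 2 for the blank.
The known cells in column 1 total 47, leaving 43 − 47 = -4 for the blank.
The known cells in row 5 total 42, leaving 43 − 42 = 1 for the blank.

x = 3, a = 11, b = 2, y = -4, q = 1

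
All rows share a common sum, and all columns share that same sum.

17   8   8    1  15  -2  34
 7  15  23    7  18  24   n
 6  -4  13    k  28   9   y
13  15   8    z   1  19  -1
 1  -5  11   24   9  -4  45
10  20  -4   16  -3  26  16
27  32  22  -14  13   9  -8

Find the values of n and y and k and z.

n = -13, y = 8, k = 21, z = 26

Rows 1 and 5 both sum to 81, so that's the common total.
Row 2: 7 + 15 + 23 + 7 + 18 + 24 = 94, so its missing entry is 81 − 94 = -13.
Row 4: 13 + 15 + 8 + 1 + 19 − 1 = 55, so its missing entry is 81 − 55 = 26.
Column 4: 1 + 7 + 26 + 24 + 16 − 14 = 60, so its missing entry is 81 − 60 = 21.
Row 3: 6 − 4 + 13 + 21 + 28 + 9 = 73, so its missing entry is 81 − 73 = 8.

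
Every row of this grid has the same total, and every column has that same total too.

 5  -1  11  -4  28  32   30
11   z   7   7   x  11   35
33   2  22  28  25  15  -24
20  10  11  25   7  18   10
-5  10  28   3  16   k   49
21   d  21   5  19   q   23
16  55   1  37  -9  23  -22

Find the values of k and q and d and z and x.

Rows 1 and 3 both sum to 101, so that's the common total.
Column 5: 28 + 25 + 7 + 16 + 19 − 9 = 86, so its missing entry is 101 − 86 = 15.
Row 2: 11 + 7 + 7 + 15 + 11 + 35 = 86, so its missing entry is 101 − 86 = 15.
Column 2: -1 + 15 + 2 + 10 + 10 + 55 = 91, so its missing entry is 101 − 91 = 10.
Row 6: 21 + 10 + 21 + 5 + 19 + 23 = 99, so its missing entry is 101 − 99 = 2.
Row 5: -5 + 10 + 28 + 3 + 16 + 49 = 101, so its missing entry is 101 − 101 = 0.

k = 0, q = 2, d = 10, z = 15, x = 15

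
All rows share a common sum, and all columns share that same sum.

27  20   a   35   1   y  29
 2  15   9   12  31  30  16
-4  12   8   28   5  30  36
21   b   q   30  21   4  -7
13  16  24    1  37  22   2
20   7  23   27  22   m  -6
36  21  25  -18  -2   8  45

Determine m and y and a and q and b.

Rows 2 and 3 both sum to 115, so that's the common total.
Row 6 has 20 + 7 + 23 + 27 + 22 − 6 = 93; the blank must be 115 − 93 = 22.
Column 2 has 20 + 15 + 12 + 16 + 7 + 21 = 91; the blank must be 115 − 91 = 24.
Column 6 has 30 + 30 + 4 + 22 + 22 + 8 = 116; the blank must be 115 − 116 = -1.
Row 1 has 27 + 20 + 35 + 1 − 1 + 29 = 111; the blank must be 115 − 111 = 4.
Row 4 has 21 + 24 + 30 + 21 + 4 − 7 = 93; the blank must be 115 − 93 = 22.

m = 22, y = -1, a = 4, q = 22, b = 24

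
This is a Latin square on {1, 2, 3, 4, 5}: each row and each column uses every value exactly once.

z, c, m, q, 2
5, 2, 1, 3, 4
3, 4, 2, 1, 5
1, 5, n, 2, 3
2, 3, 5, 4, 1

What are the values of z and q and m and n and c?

z = 4, q = 5, m = 3, n = 4, c = 1

Cell (1,2): column 2 already has {2, 3, 4, 5} → 1.
Cell (1,1): column 1 already has {1, 2, 3, 5} → 4.
Cell (1,4): column 4 already has {1, 2, 3, 4} → 5.
Cell (1,3): row 1 already has {1, 2, 4, 5} → 3.
At (row 4, col 3): row 4 already has {1, 2, 3, 5}, so the value is 4.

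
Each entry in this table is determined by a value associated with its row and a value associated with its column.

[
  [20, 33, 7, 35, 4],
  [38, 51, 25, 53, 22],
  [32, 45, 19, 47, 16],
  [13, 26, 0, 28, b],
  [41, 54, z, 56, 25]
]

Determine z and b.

z = 28, b = -3

The difference between any two rows is the same in every column — this is an addition table with the headers hidden.
Row 5 minus row 1 is 54 − 33 = 21, so its entry in column 3 is 7 + 21 = 28.
Row 4 minus row 1 is 26 − 33 = -7, so its entry in column 5 is 4 + (-7) = -3.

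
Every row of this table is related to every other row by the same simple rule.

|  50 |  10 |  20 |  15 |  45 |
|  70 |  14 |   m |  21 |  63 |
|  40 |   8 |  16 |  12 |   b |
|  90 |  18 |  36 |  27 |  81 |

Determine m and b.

Each row is a constant multiple of every other row — this is a multiplication table with the headers hidden.
Row 2 is 21/15 = 7/5 times row 1, so its entry in column 3 is 20 × 7/5 = 28.
Row 3 is 12/15 = 4/5 times row 1, so its entry in column 5 is 45 × 4/5 = 36.

m = 28, b = 36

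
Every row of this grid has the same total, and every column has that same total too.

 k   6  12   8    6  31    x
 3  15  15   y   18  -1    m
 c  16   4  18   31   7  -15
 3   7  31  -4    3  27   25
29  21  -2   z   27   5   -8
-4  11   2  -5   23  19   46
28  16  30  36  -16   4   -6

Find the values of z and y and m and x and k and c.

z = 20, y = 19, m = 23, x = 27, k = 2, c = 31

Rows 4 and 6 both sum to 92, so that's the common total.
Row 5 has 29 + 21 − 2 + 27 + 5 − 8 = 72; the blank must be 92 − 72 = 20.
Row 3 has 16 + 4 + 18 + 31 + 7 − 15 = 61; the blank must be 92 − 61 = 31.
Column 1 has 3 + 31 + 3 + 29 − 4 + 28 = 90; the blank must be 92 − 90 = 2.
Row 1 has 2 + 6 + 12 + 8 + 6 + 31 = 65; the blank must be 92 − 65 = 27.
Column 7 has 27 − 15 + 25 − 8 + 46 − 6 = 69; the blank must be 92 − 69 = 23.
Row 2 has 3 + 15 + 15 + 18 − 1 + 23 = 73; the blank must be 92 − 73 = 19.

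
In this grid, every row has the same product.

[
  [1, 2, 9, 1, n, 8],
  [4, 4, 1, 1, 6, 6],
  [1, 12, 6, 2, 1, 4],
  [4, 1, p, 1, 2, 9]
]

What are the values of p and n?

p = 8, n = 4

Rows 2 and 3 each multiply to 576, so every row has product 576.
Row 4: 4×1×1×2×9 = 72, so the missing entry is 576 ÷ 72 = 8.
Row 1: 1×2×9×1×8 = 144, so the missing entry is 576 ÷ 144 = 4.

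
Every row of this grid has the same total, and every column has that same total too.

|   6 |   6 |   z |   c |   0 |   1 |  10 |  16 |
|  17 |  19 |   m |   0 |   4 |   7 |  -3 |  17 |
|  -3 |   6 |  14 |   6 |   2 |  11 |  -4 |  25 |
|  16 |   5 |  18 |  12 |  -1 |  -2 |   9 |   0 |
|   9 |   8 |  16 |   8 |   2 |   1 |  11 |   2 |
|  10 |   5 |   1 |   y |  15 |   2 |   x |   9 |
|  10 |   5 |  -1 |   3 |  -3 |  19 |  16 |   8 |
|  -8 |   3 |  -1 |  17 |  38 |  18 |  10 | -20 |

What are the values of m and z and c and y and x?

Rows 3 and 4 both sum to 57, so that's the common total.
Row 2 has 17 + 19 + 0 + 4 + 7 − 3 + 17 = 61; the blank must be 57 − 61 = -4.
Column 3 has -4 + 14 + 18 + 16 + 1 − 1 − 1 = 43; the blank must be 57 − 43 = 14.
Row 1 has 6 + 6 + 14 + 0 + 1 + 10 + 16 = 53; the blank must be 57 − 53 = 4.
Column 7 has 10 − 3 − 4 + 9 + 11 + 16 + 10 = 49; the blank must be 57 − 49 = 8.
Row 6 has 10 + 5 + 1 + 15 + 2 + 8 + 9 = 50; the blank must be 57 − 50 = 7.

m = -4, z = 14, c = 4, y = 7, x = 8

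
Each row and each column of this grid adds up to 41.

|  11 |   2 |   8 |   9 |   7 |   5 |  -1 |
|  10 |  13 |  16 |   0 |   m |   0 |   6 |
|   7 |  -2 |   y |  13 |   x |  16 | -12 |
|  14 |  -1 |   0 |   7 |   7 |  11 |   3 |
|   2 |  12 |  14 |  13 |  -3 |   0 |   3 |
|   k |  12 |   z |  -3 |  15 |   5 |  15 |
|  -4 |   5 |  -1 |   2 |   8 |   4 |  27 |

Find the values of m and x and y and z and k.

Row 2: 10 + 13 + 16 + 0 + 0 + 6 = 45, so its missing entry is 41 − 45 = -4.
Column 5: 7 − 4 + 7 − 3 + 15 + 8 = 30, so its missing entry is 41 − 30 = 11.
Column 1: 11 + 10 + 7 + 14 + 2 − 4 = 40, so its missing entry is 41 − 40 = 1.
Row 3: 7 − 2 + 13 + 11 + 16 − 12 = 33, so its missing entry is 41 − 33 = 8.
Row 6: 1 + 12 − 3 + 15 + 5 + 15 = 45, so its missing entry is 41 − 45 = -4.

m = -4, x = 11, y = 8, z = -4, k = 1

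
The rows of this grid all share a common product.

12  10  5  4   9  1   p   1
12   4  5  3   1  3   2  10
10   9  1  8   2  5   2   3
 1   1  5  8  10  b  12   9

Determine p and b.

Rows 2 and 3 each multiply to 43200, so every row has product 43200.
Row 1: 12×10×5×4×9×1×1 = 21600, so the missing entry is 43200 ÷ 21600 = 2.
Row 4: 1×1×5×8×10×12×9 = 43200, so the missing entry is 43200 ÷ 43200 = 1.

p = 2, b = 1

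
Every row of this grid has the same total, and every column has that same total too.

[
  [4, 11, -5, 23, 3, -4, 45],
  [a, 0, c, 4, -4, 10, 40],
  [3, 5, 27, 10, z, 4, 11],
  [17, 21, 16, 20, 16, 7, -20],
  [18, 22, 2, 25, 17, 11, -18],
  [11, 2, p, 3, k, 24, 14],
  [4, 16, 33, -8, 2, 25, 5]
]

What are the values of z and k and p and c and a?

z = 17, k = 26, p = -3, c = 7, a = 20

Rows 1 and 4 both sum to 77, so that's the common total.
The known cells in row 3 total 60, leaving 77 − 60 = 17 for the blank.
The known cells in column 5 total 51, leaving 77 − 51 = 26 for the blank.
The known cells in column 1 total 57, leaving 77 − 57 = 20 for the blank.
The known cells in row 2 total 70, leaving 77 − 70 = 7 for the blank.
The known cells in row 6 total 80, leaving 77 − 80 = -3 for the blank.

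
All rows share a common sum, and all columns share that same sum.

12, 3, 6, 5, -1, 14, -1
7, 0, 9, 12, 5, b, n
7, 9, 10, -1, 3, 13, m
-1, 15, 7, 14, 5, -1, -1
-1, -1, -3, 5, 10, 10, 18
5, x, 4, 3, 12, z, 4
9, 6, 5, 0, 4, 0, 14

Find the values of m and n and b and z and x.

Rows 1 and 4 both sum to 38, so that's the common total.
Column 2: 3 + 0 + 9 + 15 − 1 + 6 = 32, so its missing entry is 38 − 32 = 6.
Row 6: 5 + 6 + 4 + 3 + 12 + 4 = 34, so its missing entry is 38 − 34 = 4.
Column 6: 14 + 13 − 1 + 10 + 4 + 0 = 40, so its missing entry is 38 − 40 = -2.
Row 3: 7 + 9 + 10 − 1 + 3 + 13 = 41, so its missing entry is 38 − 41 = -3.
Row 2: 7 + 0 + 9 + 12 + 5 − 2 = 31, so its missing entry is 38 − 31 = 7.

m = -3, n = 7, b = -2, z = 4, x = 6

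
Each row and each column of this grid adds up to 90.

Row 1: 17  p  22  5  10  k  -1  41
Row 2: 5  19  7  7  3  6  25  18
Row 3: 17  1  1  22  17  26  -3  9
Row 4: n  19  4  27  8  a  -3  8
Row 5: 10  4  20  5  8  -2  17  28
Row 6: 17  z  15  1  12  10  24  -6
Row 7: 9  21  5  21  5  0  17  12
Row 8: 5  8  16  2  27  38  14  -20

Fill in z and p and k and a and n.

The known cells in row 6 total 73, leaving 90 − 73 = 17 for the blank.
The known cells in column 2 total 89, leaving 90 − 89 = 1 for the blank.
The known cells in column 1 total 80, leaving 90 − 80 = 10 for the blank.
The known cells in row 1 total 95, leaving 90 − 95 = -5 for the blank.
The known cells in row 4 total 73, leaving 90 − 73 = 17 for the blank.

z = 17, p = 1, k = -5, a = 17, n = 10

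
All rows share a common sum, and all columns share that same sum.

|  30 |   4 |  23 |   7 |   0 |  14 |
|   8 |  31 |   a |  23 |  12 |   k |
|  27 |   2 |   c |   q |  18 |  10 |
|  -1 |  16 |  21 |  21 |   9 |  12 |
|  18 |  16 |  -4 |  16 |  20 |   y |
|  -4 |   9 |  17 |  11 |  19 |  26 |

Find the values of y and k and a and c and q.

y = 12, k = 4, a = 0, c = 21, q = 0

Rows 1 and 4 both sum to 78, so that's the common total.
The known cells in column 4 total 78, leaving 78 − 78 = 0 for the blank.
The known cells in row 5 total 66, leaving 78 − 66 = 12 for the blank.
The known cells in column 6 total 74, leaving 78 − 74 = 4 for the blank.
The known cells in row 2 total 78, leaving 78 − 78 = 0 for the blank.
The known cells in row 3 total 57, leaving 78 − 57 = 21 for the blank.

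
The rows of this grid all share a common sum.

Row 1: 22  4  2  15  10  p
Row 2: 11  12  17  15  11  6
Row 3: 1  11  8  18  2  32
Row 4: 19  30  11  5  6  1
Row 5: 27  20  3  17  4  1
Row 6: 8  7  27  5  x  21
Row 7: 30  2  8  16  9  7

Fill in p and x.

Row 2 sums to 72 and so does row 5; that's the common total.
In row 1 the known cells total 53, leaving 72 − 53 = 19.
In row 6 the known cells total 68, leaving 72 − 68 = 4.

p = 19, x = 4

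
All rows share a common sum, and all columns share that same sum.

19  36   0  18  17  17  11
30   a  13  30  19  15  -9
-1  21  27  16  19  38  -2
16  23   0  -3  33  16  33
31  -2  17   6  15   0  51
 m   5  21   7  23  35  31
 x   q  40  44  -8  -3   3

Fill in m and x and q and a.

Rows 1 and 3 both sum to 118, so that's the common total.
Row 2: 30 + 13 + 30 + 19 + 15 − 9 = 98, so its missing entry is 118 − 98 = 20.
Column 2: 36 + 20 + 21 + 23 − 2 + 5 = 103, so its missing entry is 118 − 103 = 15.
Row 6: 5 + 21 + 7 + 23 + 35 + 31 = 122, so its missing entry is 118 − 122 = -4.
Row 7: 15 + 40 + 44 − 8 − 3 + 3 = 91, so its missing entry is 118 − 91 = 27.

m = -4, x = 27, q = 15, a = 20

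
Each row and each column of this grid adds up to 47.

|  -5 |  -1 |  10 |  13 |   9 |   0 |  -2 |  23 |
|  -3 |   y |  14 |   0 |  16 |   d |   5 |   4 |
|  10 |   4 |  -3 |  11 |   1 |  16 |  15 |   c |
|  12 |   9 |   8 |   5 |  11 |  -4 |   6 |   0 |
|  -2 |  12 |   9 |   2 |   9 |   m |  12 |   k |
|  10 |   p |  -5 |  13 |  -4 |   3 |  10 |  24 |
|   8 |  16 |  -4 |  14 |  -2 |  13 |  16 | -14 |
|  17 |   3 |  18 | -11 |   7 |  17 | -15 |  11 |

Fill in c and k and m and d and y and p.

c = -7, k = 6, m = -1, d = 3, y = 8, p = -4

Row 3 has 10 + 4 − 3 + 11 + 1 + 16 + 15 = 54; the blank must be 47 − 54 = -7.
Row 6 has 10 − 5 + 13 − 4 + 3 + 10 + 24 = 51; the blank must be 47 − 51 = -4.
Column 2 has -1 + 4 + 9 + 12 − 4 + 16 + 3 = 39; the blank must be 47 − 39 = 8.
Row 2 has -3 + 8 + 14 + 0 + 16 + 5 + 4 = 44; the blank must be 47 − 44 = 3.
Column 6 has 0 + 3 + 16 − 4 + 3 + 13 + 17 = 48; the blank must be 47 − 48 = -1.
Row 5 has -2 + 12 + 9 + 2 + 9 − 1 + 12 = 41; the blank must be 47 − 41 = 6.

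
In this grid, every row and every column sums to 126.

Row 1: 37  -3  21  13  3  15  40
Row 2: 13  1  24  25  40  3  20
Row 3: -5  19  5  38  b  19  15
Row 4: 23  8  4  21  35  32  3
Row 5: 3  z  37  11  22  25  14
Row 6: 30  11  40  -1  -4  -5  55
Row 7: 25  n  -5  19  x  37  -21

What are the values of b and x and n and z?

The known cells in row 3 total 91, leaving 126 − 91 = 35 for the blank.
The known cells in row 5 total 112, leaving 126 − 112 = 14 for the blank.
The known cells in column 2 total 50, leaving 126 − 50 = 76 for the blank.
The known cells in row 7 total 131, leaving 126 − 131 = -5 for the blank.

b = 35, x = -5, n = 76, z = 14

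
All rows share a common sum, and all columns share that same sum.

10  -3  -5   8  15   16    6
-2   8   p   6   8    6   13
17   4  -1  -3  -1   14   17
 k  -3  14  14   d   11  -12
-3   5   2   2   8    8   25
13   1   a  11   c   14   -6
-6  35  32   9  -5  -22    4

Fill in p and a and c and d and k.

Rows 1 and 3 both sum to 47, so that's the common total.
Row 2 has -2 + 8 + 6 + 8 + 6 + 13 = 39; the blank must be 47 − 39 = 8.
Column 1 has 10 − 2 + 17 − 3 + 13 − 6 = 29; the blank must be 47 − 29 = 18.
Row 4 has 18 − 3 + 14 + 14 + 11 − 12 = 42; the blank must be 47 − 42 = 5.
Column 5 has 15 + 8 − 1 + 5 + 8 − 5 = 30; the blank must be 47 − 30 = 17.
Row 6 has 13 + 1 + 11 + 17 + 14 − 6 = 50; the blank must be 47 − 50 = -3.

p = 8, a = -3, c = 17, d = 5, k = 18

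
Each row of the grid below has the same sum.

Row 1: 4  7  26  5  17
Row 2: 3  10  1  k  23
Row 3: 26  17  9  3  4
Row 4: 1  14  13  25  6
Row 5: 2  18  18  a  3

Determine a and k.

a = 18, k = 22

Rows 1 and 3 both add up to 59, so every row sums to 59.
Row 5: 2 + 18 + 18 + 3 = 41, so the missing entry is 59 − 41 = 18.
Row 2: 3 + 10 + 1 + 23 = 37, so the missing entry is 59 − 37 = 22.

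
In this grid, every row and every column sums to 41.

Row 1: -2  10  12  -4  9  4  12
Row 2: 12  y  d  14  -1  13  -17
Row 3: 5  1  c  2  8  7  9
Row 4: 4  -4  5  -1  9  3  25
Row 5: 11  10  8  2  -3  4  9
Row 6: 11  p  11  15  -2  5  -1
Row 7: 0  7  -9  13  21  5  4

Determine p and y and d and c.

p = 2, y = 15, d = 5, c = 9

Row 6 has 11 + 11 + 15 − 2 + 5 − 1 = 39; the blank must be 41 − 39 = 2.
Column 2 has 10 + 1 − 4 + 10 + 2 + 7 = 26; the blank must be 41 − 26 = 15.
Row 2 has 12 + 15 + 14 − 1 + 13 − 17 = 36; the blank must be 41 − 36 = 5.
Row 3 has 5 + 1 + 2 + 8 + 7 + 9 = 32; the blank must be 41 − 32 = 9.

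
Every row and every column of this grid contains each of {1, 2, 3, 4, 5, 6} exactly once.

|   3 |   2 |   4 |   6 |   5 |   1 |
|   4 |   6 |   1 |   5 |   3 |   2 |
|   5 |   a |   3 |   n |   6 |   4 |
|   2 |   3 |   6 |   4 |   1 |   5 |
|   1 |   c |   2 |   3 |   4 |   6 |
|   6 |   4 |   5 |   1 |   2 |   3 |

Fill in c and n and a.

c = 5, n = 2, a = 1

For row 3, column 4: column 4 already has {1, 3, 4, 5, 6}; that leaves 2.
Cell (5,2): row 5 already has {1, 2, 3, 4, 6} → 5.
Cell (3,2): row 3 already has {2, 3, 4, 5, 6} → 1.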